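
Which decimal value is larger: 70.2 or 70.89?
70.89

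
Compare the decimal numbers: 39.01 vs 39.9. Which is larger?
39.9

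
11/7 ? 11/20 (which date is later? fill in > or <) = <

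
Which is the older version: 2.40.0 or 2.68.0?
2.40.0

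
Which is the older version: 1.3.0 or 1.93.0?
1.3.0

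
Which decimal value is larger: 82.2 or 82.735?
82.735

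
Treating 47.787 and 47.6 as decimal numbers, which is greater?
47.787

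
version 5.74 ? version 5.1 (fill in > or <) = >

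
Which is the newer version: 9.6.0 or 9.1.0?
9.6.0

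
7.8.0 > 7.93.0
False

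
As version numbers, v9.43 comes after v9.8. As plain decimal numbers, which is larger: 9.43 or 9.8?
9.8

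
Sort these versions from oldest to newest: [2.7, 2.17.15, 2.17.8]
[2.7, 2.17.8, 2.17.15]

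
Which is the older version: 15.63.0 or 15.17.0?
15.17.0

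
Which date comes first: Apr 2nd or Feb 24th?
Feb 24th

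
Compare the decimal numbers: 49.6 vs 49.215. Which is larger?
49.6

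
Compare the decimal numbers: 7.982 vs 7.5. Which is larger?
7.982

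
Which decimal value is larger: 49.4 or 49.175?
49.4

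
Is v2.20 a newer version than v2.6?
Yes. Version numbers are compared segment by segment as integers, not as decimals: minor version 20 > 6, so v2.20 > v2.6 (even though the decimal 2.20 < 2.6).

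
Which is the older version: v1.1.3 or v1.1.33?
v1.1.3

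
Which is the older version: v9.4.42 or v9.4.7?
v9.4.7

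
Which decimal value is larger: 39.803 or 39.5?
39.803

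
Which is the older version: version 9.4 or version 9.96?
version 9.4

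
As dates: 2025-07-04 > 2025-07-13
False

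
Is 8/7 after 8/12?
No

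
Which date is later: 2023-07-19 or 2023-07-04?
2023-07-19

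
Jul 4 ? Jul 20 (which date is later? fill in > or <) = <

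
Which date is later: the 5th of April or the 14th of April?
the 14th of April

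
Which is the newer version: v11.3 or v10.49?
v11.3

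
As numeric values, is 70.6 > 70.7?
False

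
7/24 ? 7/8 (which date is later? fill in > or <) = >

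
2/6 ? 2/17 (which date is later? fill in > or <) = <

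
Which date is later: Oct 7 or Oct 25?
Oct 25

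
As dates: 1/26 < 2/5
True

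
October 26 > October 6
True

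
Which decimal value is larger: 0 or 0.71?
0.71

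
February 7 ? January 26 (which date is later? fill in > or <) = >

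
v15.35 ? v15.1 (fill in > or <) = >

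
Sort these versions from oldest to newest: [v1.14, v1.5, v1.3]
[v1.3, v1.5, v1.14]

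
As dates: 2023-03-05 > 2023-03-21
False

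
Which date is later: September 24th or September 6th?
September 24th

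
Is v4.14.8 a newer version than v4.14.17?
No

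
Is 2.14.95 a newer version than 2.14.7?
Yes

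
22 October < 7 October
False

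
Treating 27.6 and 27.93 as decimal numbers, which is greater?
27.93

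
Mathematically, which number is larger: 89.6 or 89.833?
89.833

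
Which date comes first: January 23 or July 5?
January 23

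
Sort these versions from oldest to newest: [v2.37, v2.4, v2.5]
[v2.4, v2.5, v2.37]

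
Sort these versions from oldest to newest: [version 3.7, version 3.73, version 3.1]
[version 3.1, version 3.7, version 3.73]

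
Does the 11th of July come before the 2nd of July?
No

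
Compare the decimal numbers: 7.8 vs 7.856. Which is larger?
7.856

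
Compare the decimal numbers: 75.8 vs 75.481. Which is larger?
75.8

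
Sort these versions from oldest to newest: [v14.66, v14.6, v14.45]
[v14.6, v14.45, v14.66]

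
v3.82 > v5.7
False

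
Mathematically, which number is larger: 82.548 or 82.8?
82.8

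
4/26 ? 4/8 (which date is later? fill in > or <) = >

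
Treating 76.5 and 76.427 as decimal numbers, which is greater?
76.5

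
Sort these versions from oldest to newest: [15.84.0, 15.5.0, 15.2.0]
[15.2.0, 15.5.0, 15.84.0]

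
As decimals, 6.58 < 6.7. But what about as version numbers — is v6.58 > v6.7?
True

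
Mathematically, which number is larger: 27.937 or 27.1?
27.937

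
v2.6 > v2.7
False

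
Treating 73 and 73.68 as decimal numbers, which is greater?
73.68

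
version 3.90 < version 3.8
False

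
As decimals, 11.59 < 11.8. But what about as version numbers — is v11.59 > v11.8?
True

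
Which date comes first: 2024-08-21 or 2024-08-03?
2024-08-03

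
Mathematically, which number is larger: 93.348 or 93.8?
93.8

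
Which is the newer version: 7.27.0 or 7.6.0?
7.27.0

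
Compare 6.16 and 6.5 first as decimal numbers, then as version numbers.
As decimals: 6.16 < 6.5. As versions: v6.16 > v6.5 (minor version 16 > 5).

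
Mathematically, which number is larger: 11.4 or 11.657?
11.657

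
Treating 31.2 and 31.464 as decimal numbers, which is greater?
31.464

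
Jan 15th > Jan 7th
True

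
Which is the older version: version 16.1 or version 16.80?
version 16.1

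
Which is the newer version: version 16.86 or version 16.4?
version 16.86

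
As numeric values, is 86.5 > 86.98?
False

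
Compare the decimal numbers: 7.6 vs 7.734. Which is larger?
7.734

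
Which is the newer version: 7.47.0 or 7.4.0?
7.47.0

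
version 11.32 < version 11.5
False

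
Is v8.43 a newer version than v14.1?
No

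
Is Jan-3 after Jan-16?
No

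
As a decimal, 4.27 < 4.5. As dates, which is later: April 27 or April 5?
April 27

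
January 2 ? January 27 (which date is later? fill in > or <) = <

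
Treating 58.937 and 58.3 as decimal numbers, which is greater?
58.937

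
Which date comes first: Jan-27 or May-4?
Jan-27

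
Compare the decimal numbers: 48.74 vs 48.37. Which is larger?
48.74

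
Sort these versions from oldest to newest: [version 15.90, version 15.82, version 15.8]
[version 15.8, version 15.82, version 15.90]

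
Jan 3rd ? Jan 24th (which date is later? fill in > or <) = <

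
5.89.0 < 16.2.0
True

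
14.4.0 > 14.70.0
False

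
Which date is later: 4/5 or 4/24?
4/24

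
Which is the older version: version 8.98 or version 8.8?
version 8.8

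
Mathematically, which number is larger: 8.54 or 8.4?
8.54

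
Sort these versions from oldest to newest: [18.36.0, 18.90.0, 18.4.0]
[18.4.0, 18.36.0, 18.90.0]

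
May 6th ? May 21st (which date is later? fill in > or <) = <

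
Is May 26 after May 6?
Yes. Day 26 comes after day 6 in May — this is a date comparison, not a decimal one (the decimal 5.26 would be smaller than 5.6).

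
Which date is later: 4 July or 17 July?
17 July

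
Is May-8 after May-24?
No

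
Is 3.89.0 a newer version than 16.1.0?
No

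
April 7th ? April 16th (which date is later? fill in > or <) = <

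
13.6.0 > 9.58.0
True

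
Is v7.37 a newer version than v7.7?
Yes. Version numbers are compared segment by segment as integers, not as decimals: minor version 37 > 7, so v7.37 > v7.7 (even though the decimal 7.37 < 7.7).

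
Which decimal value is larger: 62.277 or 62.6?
62.6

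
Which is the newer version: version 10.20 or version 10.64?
version 10.64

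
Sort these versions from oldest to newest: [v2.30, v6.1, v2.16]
[v2.16, v2.30, v6.1]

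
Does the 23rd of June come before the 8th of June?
No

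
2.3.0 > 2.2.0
True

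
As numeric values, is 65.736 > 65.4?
True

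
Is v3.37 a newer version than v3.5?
Yes. Version numbers are compared segment by segment as integers, not as decimals: minor version 37 > 5, so v3.37 > v3.5 (even though the decimal 3.37 < 3.5).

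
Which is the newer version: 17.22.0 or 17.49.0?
17.49.0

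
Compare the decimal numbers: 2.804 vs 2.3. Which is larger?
2.804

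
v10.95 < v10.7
False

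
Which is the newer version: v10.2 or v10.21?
v10.21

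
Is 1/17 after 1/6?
Yes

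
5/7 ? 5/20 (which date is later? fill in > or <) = <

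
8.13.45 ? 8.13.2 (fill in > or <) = >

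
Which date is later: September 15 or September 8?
September 15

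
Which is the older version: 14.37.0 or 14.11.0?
14.11.0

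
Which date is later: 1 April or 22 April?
22 April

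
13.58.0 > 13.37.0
True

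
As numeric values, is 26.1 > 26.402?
False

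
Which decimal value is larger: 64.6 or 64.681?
64.681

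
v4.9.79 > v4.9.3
True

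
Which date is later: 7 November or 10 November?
10 November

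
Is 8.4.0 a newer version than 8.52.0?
No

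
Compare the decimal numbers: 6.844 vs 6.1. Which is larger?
6.844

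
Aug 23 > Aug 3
True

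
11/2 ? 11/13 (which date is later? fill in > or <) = <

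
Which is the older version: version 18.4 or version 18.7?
version 18.4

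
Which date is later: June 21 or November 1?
November 1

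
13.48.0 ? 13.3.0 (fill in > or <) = >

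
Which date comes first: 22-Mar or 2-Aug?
22-Mar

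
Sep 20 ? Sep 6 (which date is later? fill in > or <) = >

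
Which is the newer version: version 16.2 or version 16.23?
version 16.23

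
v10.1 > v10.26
False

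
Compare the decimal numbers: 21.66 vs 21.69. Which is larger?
21.69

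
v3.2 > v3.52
False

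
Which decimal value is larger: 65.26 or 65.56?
65.56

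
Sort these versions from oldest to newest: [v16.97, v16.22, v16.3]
[v16.3, v16.22, v16.97]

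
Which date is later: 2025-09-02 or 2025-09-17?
2025-09-17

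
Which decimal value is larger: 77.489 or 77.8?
77.8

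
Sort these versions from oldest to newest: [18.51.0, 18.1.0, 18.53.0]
[18.1.0, 18.51.0, 18.53.0]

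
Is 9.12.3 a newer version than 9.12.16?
No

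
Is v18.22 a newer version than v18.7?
Yes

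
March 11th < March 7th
False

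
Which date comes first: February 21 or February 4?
February 4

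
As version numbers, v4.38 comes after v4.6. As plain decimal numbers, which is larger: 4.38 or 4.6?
4.6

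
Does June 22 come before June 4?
No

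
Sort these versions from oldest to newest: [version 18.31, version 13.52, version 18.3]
[version 13.52, version 18.3, version 18.31]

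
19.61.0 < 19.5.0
False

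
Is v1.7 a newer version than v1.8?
No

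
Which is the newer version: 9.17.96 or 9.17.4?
9.17.96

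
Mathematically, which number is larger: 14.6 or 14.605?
14.605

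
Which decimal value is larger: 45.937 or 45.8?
45.937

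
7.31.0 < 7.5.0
False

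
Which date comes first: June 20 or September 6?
June 20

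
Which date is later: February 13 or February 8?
February 13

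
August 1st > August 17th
False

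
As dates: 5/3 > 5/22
False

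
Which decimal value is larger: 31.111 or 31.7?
31.7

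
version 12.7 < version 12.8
True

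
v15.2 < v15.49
True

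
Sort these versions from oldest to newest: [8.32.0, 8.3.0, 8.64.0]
[8.3.0, 8.32.0, 8.64.0]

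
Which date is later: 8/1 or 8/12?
8/12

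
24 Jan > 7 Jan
True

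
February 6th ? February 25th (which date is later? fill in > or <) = <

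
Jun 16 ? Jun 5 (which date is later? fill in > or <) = >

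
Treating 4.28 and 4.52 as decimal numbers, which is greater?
4.52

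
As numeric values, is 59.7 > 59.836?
False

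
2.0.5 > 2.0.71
False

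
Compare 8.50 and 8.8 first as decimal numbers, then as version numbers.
As decimals: 8.50 < 8.8. As versions: v8.50 > v8.8 (minor version 50 > 8).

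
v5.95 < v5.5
False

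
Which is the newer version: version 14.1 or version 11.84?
version 14.1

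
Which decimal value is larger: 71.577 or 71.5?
71.577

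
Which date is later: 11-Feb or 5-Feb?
11-Feb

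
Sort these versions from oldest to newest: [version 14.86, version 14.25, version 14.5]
[version 14.5, version 14.25, version 14.86]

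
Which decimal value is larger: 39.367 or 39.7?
39.7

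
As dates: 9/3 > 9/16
False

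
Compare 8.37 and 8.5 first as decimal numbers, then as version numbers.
As decimals: 8.37 < 8.5. As versions: v8.37 > v8.5 (minor version 37 > 5).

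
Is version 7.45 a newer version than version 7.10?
Yes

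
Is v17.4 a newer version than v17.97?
No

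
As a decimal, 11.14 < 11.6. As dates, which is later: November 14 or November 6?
November 14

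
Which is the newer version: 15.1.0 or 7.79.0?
15.1.0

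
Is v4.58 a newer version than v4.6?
Yes. Version numbers are compared segment by segment as integers, not as decimals: minor version 58 > 6, so v4.58 > v4.6 (even though the decimal 4.58 < 4.6).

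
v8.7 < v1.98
False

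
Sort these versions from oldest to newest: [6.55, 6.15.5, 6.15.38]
[6.15.5, 6.15.38, 6.55]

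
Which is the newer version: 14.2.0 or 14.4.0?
14.4.0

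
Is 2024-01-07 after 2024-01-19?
No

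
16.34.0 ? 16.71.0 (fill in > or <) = <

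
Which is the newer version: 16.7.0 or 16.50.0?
16.50.0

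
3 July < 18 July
True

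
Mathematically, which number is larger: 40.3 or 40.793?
40.793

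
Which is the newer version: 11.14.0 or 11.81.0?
11.81.0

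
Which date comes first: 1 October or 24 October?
1 October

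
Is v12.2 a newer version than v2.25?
Yes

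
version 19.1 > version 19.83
False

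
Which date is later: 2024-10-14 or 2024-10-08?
2024-10-14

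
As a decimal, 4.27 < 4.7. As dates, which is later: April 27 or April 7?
April 27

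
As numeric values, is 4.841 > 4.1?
True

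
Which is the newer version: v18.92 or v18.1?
v18.92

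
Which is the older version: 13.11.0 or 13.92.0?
13.11.0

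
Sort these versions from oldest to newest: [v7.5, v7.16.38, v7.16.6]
[v7.5, v7.16.6, v7.16.38]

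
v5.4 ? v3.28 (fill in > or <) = >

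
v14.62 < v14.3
False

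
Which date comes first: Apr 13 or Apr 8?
Apr 8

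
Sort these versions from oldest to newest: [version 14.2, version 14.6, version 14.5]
[version 14.2, version 14.5, version 14.6]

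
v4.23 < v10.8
True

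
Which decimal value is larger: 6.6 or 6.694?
6.694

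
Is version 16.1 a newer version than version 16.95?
No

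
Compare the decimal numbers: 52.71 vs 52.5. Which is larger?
52.71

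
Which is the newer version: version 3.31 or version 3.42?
version 3.42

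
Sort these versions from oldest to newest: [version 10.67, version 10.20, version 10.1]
[version 10.1, version 10.20, version 10.67]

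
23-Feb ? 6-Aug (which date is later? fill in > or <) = <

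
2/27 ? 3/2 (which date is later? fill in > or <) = <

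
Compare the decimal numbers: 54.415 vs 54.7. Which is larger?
54.7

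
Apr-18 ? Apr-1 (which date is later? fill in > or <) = >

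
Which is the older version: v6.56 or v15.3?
v6.56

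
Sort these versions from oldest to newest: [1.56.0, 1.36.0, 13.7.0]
[1.36.0, 1.56.0, 13.7.0]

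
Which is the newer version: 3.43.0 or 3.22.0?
3.43.0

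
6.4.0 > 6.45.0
False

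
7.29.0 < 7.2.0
False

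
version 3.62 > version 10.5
False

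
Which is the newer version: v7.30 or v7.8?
v7.30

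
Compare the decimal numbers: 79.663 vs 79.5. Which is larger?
79.663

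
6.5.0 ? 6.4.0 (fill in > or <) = >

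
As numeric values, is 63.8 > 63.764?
True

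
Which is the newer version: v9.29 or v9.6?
v9.29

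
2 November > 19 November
False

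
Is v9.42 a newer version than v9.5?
Yes. Version numbers are compared segment by segment as integers, not as decimals: minor version 42 > 5, so v9.42 > v9.5 (even though the decimal 9.42 < 9.5).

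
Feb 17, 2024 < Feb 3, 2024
False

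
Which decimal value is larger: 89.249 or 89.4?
89.4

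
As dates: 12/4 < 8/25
False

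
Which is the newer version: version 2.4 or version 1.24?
version 2.4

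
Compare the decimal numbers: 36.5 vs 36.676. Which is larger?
36.676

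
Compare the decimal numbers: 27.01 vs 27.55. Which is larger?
27.55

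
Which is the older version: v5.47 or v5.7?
v5.7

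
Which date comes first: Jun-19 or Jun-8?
Jun-8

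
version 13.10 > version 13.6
True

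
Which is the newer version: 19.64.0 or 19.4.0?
19.64.0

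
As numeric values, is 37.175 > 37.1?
True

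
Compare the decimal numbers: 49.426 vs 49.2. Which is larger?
49.426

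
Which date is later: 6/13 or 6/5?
6/13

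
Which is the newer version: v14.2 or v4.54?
v14.2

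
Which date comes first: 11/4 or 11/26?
11/4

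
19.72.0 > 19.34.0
True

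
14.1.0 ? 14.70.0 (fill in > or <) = <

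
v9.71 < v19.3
True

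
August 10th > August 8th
True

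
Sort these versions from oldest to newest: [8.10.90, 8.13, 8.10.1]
[8.10.1, 8.10.90, 8.13]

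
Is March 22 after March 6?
Yes. Day 22 comes after day 6 in March — this is a date comparison, not a decimal one (the decimal 3.22 would be smaller than 3.6).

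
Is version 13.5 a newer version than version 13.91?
No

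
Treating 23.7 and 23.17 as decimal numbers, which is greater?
23.7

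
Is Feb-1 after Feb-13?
No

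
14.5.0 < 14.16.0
True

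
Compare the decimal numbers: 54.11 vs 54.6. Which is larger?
54.6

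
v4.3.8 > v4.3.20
False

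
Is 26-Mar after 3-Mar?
Yes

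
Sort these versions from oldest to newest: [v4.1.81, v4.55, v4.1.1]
[v4.1.1, v4.1.81, v4.55]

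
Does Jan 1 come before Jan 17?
Yes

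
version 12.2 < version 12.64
True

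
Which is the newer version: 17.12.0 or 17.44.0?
17.44.0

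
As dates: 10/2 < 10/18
True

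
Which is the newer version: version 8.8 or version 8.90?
version 8.90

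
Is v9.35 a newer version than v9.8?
Yes. Version numbers are compared segment by segment as integers, not as decimals: minor version 35 > 8, so v9.35 > v9.8 (even though the decimal 9.35 < 9.8).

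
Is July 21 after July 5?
Yes. Day 21 comes after day 5 in July — this is a date comparison, not a decimal one (the decimal 7.21 would be smaller than 7.5).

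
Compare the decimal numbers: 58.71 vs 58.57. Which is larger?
58.71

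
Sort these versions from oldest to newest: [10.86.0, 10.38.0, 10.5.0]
[10.5.0, 10.38.0, 10.86.0]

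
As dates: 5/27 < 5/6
False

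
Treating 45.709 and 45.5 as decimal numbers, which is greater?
45.709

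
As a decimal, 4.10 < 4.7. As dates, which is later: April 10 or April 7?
April 10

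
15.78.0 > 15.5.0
True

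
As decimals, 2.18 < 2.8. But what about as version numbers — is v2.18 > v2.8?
True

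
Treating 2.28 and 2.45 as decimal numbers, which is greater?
2.45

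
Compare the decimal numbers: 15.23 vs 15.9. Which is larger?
15.9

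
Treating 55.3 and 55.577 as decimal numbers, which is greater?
55.577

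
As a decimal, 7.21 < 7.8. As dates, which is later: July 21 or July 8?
July 21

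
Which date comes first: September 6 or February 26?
February 26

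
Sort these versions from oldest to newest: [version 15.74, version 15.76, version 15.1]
[version 15.1, version 15.74, version 15.76]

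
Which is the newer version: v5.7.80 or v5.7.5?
v5.7.80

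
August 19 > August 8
True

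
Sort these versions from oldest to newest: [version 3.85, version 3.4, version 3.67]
[version 3.4, version 3.67, version 3.85]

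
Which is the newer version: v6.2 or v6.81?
v6.81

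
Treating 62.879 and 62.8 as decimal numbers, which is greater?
62.879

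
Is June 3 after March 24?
Yes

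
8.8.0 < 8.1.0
False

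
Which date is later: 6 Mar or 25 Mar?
25 Mar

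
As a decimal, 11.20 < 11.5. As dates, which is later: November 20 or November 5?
November 20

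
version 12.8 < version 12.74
True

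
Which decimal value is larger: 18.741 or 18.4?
18.741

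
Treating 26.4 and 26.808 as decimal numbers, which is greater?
26.808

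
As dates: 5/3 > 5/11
False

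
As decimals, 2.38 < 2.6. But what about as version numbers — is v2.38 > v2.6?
True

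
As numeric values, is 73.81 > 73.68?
True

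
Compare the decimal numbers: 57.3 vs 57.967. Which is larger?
57.967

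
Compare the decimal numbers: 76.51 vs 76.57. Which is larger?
76.57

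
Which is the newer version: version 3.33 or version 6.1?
version 6.1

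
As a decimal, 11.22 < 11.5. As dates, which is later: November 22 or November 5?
November 22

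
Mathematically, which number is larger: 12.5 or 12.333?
12.5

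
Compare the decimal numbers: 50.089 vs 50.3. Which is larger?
50.3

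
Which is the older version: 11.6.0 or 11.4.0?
11.4.0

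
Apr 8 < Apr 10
True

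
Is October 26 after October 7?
Yes. Day 26 comes after day 7 in October — this is a date comparison, not a decimal one (the decimal 10.26 would be smaller than 10.7).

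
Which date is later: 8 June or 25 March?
8 June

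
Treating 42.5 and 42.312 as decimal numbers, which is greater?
42.5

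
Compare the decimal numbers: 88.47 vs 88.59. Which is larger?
88.59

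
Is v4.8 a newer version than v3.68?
Yes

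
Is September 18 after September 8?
Yes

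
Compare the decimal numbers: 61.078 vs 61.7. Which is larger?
61.7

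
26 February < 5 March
True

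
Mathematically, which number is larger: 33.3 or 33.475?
33.475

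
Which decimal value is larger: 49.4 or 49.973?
49.973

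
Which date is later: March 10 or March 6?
March 10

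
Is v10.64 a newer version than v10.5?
Yes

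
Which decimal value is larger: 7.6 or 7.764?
7.764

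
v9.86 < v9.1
False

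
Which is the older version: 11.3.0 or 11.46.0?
11.3.0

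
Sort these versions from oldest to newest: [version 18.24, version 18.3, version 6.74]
[version 6.74, version 18.3, version 18.24]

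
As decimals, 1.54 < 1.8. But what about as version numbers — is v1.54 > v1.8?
True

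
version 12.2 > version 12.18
False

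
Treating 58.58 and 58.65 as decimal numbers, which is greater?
58.65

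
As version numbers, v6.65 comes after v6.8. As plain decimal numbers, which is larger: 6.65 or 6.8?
6.8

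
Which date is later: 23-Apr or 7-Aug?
7-Aug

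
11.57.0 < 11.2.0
False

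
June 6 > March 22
True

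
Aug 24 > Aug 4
True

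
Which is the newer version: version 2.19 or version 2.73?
version 2.73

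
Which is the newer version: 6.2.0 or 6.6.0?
6.6.0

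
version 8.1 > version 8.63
False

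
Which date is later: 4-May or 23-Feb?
4-May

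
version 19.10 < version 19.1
False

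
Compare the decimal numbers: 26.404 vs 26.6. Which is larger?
26.6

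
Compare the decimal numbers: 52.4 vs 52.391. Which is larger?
52.4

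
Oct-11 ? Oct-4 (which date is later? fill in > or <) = >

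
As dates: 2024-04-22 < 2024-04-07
False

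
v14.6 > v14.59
False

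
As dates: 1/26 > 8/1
False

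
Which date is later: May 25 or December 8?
December 8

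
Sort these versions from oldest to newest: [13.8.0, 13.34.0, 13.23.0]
[13.8.0, 13.23.0, 13.34.0]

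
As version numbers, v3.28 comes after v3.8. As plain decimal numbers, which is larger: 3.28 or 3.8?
3.8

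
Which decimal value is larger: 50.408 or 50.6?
50.6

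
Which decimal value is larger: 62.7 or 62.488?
62.7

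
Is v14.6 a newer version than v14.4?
Yes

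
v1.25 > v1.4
True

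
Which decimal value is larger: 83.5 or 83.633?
83.633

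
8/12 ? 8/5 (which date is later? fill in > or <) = >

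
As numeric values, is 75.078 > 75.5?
False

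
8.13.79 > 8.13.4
True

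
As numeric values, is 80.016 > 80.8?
False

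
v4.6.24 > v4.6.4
True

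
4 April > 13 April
False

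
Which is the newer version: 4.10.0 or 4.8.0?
4.10.0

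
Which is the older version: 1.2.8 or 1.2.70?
1.2.8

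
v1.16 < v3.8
True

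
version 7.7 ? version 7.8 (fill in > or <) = <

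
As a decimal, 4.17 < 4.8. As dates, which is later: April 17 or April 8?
April 17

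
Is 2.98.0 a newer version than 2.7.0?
Yes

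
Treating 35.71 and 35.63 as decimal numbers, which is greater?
35.71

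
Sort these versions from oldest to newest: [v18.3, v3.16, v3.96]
[v3.16, v3.96, v18.3]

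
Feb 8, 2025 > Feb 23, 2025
False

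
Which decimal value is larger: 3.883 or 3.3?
3.883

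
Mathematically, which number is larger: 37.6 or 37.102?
37.6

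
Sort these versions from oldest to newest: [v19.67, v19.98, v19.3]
[v19.3, v19.67, v19.98]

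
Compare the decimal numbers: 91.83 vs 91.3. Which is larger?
91.83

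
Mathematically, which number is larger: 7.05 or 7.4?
7.4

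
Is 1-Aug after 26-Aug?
No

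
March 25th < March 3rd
False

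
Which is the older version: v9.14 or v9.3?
v9.3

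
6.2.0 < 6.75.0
True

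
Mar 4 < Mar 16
True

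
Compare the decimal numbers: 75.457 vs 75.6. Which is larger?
75.6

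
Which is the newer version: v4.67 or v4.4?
v4.67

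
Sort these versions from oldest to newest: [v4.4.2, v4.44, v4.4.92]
[v4.4.2, v4.4.92, v4.44]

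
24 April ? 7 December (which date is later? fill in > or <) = <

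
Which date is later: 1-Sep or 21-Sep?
21-Sep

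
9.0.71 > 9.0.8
True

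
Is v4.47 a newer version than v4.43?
Yes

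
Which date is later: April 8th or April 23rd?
April 23rd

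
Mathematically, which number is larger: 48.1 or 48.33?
48.33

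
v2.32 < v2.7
False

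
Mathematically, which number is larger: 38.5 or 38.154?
38.5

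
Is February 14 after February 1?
Yes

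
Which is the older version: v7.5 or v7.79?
v7.5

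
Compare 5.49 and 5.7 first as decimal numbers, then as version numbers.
As decimals: 5.49 < 5.7. As versions: v5.49 > v5.7 (minor version 49 > 7).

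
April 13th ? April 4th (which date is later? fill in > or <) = >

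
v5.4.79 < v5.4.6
False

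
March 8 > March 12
False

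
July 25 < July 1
False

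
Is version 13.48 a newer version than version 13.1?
Yes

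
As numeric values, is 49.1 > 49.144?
False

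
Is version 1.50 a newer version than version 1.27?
Yes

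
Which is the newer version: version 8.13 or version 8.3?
version 8.13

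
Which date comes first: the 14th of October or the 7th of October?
the 7th of October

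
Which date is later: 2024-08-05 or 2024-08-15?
2024-08-15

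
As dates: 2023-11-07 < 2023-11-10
True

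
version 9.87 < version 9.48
False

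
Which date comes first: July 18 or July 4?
July 4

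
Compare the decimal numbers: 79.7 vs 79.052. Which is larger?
79.7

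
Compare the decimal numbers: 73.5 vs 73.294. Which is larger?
73.5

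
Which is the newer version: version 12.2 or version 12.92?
version 12.92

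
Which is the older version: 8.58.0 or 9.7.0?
8.58.0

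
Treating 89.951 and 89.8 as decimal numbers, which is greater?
89.951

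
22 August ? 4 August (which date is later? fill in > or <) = >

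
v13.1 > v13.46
False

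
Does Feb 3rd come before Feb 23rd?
Yes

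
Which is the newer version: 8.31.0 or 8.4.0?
8.31.0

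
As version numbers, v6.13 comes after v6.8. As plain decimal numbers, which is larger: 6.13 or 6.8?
6.8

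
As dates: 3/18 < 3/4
False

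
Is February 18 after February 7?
Yes. Day 18 comes after day 7 in February — this is a date comparison, not a decimal one (the decimal 2.18 would be smaller than 2.7).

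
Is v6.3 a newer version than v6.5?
No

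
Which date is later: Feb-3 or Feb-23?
Feb-23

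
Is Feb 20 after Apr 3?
No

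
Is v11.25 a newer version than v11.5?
Yes. Version numbers are compared segment by segment as integers, not as decimals: minor version 25 > 5, so v11.25 > v11.5 (even though the decimal 11.25 < 11.5).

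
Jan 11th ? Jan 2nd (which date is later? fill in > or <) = >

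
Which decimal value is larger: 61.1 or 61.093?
61.1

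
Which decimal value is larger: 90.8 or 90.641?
90.8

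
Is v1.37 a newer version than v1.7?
Yes. Version numbers are compared segment by segment as integers, not as decimals: minor version 37 > 7, so v1.37 > v1.7 (even though the decimal 1.37 < 1.7).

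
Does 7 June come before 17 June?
Yes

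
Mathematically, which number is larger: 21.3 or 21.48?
21.48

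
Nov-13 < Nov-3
False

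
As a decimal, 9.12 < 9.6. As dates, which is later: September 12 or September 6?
September 12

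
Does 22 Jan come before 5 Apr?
Yes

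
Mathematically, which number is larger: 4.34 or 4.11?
4.34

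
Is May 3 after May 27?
No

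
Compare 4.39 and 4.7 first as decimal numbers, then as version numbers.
As decimals: 4.39 < 4.7. As versions: v4.39 > v4.7 (minor version 39 > 7).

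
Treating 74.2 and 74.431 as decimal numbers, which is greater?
74.431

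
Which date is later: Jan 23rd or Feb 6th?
Feb 6th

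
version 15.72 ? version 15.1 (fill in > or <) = >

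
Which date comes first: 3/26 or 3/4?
3/4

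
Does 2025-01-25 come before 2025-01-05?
No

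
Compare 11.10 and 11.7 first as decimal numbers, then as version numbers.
As decimals: 11.10 < 11.7. As versions: v11.10 > v11.7 (minor version 10 > 7).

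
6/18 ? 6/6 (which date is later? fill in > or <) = >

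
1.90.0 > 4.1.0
False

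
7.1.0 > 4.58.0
True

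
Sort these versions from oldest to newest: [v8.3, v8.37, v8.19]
[v8.3, v8.19, v8.37]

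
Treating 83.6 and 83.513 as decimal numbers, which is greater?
83.6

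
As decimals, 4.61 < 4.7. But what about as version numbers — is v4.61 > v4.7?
True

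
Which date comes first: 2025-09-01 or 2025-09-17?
2025-09-01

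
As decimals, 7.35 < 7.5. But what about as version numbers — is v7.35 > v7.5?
True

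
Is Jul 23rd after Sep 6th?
No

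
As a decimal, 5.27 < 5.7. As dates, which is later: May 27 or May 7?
May 27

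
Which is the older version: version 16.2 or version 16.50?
version 16.2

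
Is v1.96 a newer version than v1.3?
Yes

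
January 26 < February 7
True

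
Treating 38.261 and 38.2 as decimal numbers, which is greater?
38.261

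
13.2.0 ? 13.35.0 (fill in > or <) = <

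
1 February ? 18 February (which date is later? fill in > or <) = <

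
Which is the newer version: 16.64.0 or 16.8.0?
16.64.0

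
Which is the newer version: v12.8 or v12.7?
v12.8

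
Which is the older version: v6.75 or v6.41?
v6.41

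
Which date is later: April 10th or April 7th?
April 10th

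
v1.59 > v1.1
True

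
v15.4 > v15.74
False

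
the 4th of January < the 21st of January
True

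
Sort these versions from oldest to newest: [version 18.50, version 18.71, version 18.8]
[version 18.8, version 18.50, version 18.71]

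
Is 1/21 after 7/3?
No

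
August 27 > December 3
False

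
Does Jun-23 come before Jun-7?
No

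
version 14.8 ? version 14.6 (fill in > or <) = >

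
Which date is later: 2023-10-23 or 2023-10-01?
2023-10-23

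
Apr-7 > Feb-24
True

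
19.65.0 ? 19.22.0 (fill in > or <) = >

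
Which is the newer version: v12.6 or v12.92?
v12.92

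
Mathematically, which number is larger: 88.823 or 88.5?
88.823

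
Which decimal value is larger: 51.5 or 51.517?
51.517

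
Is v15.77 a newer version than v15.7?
Yes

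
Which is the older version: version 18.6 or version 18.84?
version 18.6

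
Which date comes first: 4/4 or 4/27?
4/4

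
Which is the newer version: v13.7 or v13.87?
v13.87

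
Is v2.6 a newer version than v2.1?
Yes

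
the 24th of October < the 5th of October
False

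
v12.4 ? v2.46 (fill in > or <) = >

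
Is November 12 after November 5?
Yes. Day 12 comes after day 5 in November — this is a date comparison, not a decimal one (the decimal 11.12 would be smaller than 11.5).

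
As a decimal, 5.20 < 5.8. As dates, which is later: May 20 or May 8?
May 20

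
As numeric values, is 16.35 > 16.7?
False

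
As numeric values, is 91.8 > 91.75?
True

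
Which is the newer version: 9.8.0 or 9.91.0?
9.91.0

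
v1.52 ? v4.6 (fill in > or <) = <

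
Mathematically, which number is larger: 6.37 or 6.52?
6.52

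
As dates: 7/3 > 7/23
False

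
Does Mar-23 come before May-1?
Yes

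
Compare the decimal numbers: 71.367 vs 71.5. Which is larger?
71.5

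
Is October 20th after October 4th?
Yes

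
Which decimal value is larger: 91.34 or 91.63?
91.63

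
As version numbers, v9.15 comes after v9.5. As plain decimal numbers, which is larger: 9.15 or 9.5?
9.5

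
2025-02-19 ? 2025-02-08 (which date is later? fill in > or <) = >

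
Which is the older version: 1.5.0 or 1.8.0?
1.5.0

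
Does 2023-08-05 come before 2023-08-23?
Yes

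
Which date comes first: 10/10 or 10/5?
10/5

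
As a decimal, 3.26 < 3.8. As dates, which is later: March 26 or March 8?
March 26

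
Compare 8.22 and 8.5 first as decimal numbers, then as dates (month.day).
As decimals: 8.22 < 8.5. As dates: 8/22 is later than 8/5 (day 22 > day 5).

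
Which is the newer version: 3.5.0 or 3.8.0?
3.8.0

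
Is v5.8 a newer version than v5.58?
No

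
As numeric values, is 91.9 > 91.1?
True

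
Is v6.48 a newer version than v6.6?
Yes. Version numbers are compared segment by segment as integers, not as decimals: minor version 48 > 6, so v6.48 > v6.6 (even though the decimal 6.48 < 6.6).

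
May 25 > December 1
False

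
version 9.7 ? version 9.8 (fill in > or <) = <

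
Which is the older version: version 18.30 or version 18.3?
version 18.3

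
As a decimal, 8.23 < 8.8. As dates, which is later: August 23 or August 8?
August 23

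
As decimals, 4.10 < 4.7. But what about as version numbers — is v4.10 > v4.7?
True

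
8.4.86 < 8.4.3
False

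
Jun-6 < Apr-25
False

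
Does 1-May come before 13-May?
Yes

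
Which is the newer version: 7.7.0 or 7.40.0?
7.40.0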